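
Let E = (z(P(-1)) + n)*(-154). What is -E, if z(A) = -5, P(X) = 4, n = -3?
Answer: -1232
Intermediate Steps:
E = 1232 (E = (-5 - 3)*(-154) = -8*(-154) = 1232)
-E = -1*1232 = -1232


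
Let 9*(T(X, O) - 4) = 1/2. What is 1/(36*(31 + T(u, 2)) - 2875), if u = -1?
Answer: -1/1613 ≈ -0.00061996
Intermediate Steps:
T(X, O) = 73/18 (T(X, O) = 4 + (⅑)/2 = 4 + (⅑)*(½) = 4 + 1/18 = 73/18)
1/(36*(31 + T(u, 2)) - 2875) = 1/(36*(31 + 73/18) - 2875) = 1/(36*(631/18) - 2875) = 1/(1262 - 2875) = 1/(-1613) = -1/1613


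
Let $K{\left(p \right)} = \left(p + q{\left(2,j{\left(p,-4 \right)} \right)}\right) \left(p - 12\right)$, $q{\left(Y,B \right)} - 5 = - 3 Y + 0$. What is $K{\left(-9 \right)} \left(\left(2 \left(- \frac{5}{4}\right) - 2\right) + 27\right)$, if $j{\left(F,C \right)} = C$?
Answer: $4725$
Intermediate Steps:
$q{\left(Y,B \right)} = 5 - 3 Y$ ($q{\left(Y,B \right)} = 5 + \left(- 3 Y + 0\right) = 5 - 3 Y$)
$K{\left(p \right)} = \left(-1 + p\right) \left(-12 + p\right)$ ($K{\left(p \right)} = \left(p + \left(5 - 6\right)\right) \left(p - 12\right) = \left(p + \left(5 - 6\right)\right) \left(-12 + p\right) = \left(p - 1\right) \left(-12 + p\right) = \left(-1 + p\right) \left(-12 + p\right)$)
$K{\left(-9 \right)} \left(\left(2 \left(- \frac{5}{4}\right) - 2\right) + 27\right) = \left(12 + \left(-9\right)^{2} - -117\right) \left(\left(2 \left(- \frac{5}{4}\right) - 2\right) + 27\right) = \left(12 + 81 + 117\right) \left(\left(2 \left(\left(-5\right) \frac{1}{4}\right) - 2\right) + 27\right) = 210 \left(\left(2 \left(- \frac{5}{4}\right) - 2\right) + 27\right) = 210 \left(\left(- \frac{5}{2} - 2\right) + 27\right) = 210 \left(- \frac{9}{2} + 27\right) = 210 \cdot \frac{45}{2} = 4725$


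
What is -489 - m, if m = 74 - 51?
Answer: -512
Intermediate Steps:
m = 23
-489 - m = -489 - 1*23 = -489 - 23 = -512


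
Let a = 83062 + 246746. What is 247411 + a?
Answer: 577219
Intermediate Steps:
a = 329808
247411 + a = 247411 + 329808 = 577219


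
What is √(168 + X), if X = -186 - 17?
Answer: I*√35 ≈ 5.9161*I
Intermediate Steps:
X = -203
√(168 + X) = √(168 - 203) = √(-35) = I*√35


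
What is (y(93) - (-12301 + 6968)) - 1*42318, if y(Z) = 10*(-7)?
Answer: -37055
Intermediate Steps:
y(Z) = -70
(y(93) - (-12301 + 6968)) - 1*42318 = (-70 - (-12301 + 6968)) - 1*42318 = (-70 - 1*(-5333)) - 42318 = (-70 + 5333) - 42318 = 5263 - 42318 = -37055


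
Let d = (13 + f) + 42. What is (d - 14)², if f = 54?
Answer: 9025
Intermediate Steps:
d = 109 (d = (13 + 54) + 42 = 67 + 42 = 109)
(d - 14)² = (109 - 14)² = 95² = 9025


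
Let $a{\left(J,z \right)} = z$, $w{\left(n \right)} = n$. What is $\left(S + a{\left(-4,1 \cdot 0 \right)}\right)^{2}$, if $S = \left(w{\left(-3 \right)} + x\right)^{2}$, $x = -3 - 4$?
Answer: $10000$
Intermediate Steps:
$x = -7$
$S = 100$ ($S = \left(-3 - 7\right)^{2} = \left(-10\right)^{2} = 100$)
$\left(S + a{\left(-4,1 \cdot 0 \right)}\right)^{2} = \left(100 + 1 \cdot 0\right)^{2} = \left(100 + 0\right)^{2} = 100^{2} = 10000$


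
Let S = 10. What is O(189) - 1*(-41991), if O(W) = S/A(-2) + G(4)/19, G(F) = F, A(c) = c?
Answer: 797738/19 ≈ 41986.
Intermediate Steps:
O(W) = -91/19 (O(W) = 10/(-2) + 4/19 = 10*(-½) + 4*(1/19) = -5 + 4/19 = -91/19)
O(189) - 1*(-41991) = -91/19 - 1*(-41991) = -91/19 + 41991 = 797738/19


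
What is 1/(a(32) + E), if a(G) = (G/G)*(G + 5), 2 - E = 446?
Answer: -1/407 ≈ -0.0024570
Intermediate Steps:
E = -444 (E = 2 - 1*446 = 2 - 446 = -444)
a(G) = 5 + G (a(G) = 1*(5 + G) = 5 + G)
1/(a(32) + E) = 1/((5 + 32) - 444) = 1/(37 - 444) = 1/(-407) = -1/407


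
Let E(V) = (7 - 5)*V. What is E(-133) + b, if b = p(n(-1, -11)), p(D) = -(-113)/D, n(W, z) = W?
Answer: -379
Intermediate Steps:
E(V) = 2*V
p(D) = 113/D
b = -113 (b = 113/(-1) = 113*(-1) = -113)
E(-133) + b = 2*(-133) - 113 = -266 - 113 = -379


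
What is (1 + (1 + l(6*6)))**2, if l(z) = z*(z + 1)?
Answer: 1779556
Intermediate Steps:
l(z) = z*(1 + z)
(1 + (1 + l(6*6)))**2 = (1 + (1 + (6*6)*(1 + 6*6)))**2 = (1 + (1 + 36*(1 + 36)))**2 = (1 + (1 + 36*37))**2 = (1 + (1 + 1332))**2 = (1 + 1333)**2 = 1334**2 = 1779556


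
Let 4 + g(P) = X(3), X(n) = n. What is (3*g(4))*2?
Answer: -6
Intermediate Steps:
g(P) = -1 (g(P) = -4 + 3 = -1)
(3*g(4))*2 = (3*(-1))*2 = -3*2 = -6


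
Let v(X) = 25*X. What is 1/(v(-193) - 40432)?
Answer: -1/45257 ≈ -2.2096e-5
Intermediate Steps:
1/(v(-193) - 40432) = 1/(25*(-193) - 40432) = 1/(-4825 - 40432) = 1/(-45257) = -1/45257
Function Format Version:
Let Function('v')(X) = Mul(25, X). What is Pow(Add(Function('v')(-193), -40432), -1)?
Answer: Rational(-1, 45257) ≈ -2.2096e-5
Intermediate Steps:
Pow(Add(Function('v')(-193), -40432), -1) = Pow(Add(Mul(25, -193), -40432), -1) = Pow(Add(-4825, -40432), -1) = Pow(-45257, -1) = Rational(-1, 45257)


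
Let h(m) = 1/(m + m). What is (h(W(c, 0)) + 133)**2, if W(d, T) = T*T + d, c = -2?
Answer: 281961/16 ≈ 17623.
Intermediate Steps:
W(d, T) = d + T**2 (W(d, T) = T**2 + d = d + T**2)
h(m) = 1/(2*m)
(h(W(c, 0)) + 133)**2 = (1/(2*(-2 + 0**2)) + 133)**2 = (1/(2*(-2 + 0)) + 133)**2 = ((1/2)/(-2) + 133)**2 = ((1/2)*(-1/2) + 133)**2 = (-1/4 + 133)**2 = (531/4)**2 = 281961/16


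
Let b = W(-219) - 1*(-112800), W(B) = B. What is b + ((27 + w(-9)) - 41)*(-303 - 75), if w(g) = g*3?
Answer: 128079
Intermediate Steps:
w(g) = 3*g
b = 112581 (b = -219 - 1*(-112800) = -219 + 112800 = 112581)
b + ((27 + w(-9)) - 41)*(-303 - 75) = 112581 + ((27 + 3*(-9)) - 41)*(-303 - 75) = 112581 + ((27 - 27) - 41)*(-378) = 112581 + (0 - 41)*(-378) = 112581 - 41*(-378) = 112581 + 15498 = 128079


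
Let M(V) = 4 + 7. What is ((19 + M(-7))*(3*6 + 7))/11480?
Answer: 75/1148 ≈ 0.065331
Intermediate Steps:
M(V) = 11
((19 + M(-7))*(3*6 + 7))/11480 = ((19 + 11)*(3*6 + 7))/11480 = (30*(18 + 7))*(1/11480) = (30*25)*(1/11480) = 750*(1/11480) = 75/1148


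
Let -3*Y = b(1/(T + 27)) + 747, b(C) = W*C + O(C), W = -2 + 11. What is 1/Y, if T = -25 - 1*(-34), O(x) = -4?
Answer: -4/991 ≈ -0.0040363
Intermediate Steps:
W = 9
T = 9 (T = -25 + 34 = 9)
b(C) = -4 + 9*C (b(C) = 9*C - 4 = -4 + 9*C)
Y = -991/4 (Y = -((-4 + 9/(9 + 27)) + 747)/3 = -((-4 + 9/36) + 747)/3 = -((-4 + 9*(1/36)) + 747)/3 = -((-4 + ¼) + 747)/3 = -(-15/4 + 747)/3 = -⅓*2973/4 = -991/4 ≈ -247.75)
1/Y = 1/(-991/4) = -4/991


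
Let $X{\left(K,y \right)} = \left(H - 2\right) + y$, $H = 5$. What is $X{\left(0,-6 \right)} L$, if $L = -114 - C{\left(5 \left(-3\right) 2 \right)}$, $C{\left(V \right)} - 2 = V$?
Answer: $258$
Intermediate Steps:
$C{\left(V \right)} = 2 + V$
$X{\left(K,y \right)} = 3 + y$ ($X{\left(K,y \right)} = \left(5 - 2\right) + y = 3 + y$)
$L = -86$ ($L = -114 - \left(2 + 5 \left(-3\right) 2\right) = -114 - \left(2 - 30\right) = -114 - -28 = -114 + 28 = -86$)
$X{\left(0,-6 \right)} L = \left(3 - 6\right) \left(-86\right) = \left(-3\right) \left(-86\right) = 258$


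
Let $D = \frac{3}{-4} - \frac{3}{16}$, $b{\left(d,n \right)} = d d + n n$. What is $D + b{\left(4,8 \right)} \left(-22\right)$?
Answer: $- \frac{28175}{16} \approx -1760.9$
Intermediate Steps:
$b{\left(d,n \right)} = d^{2} + n^{2}$
$D = - \frac{15}{16}$ ($D = 3 \left(- \frac{1}{4}\right) - \frac{3}{16} = - \frac{3}{4} - \frac{3}{16} = - \frac{15}{16} \approx -0.9375$)
$D + b{\left(4,8 \right)} \left(-22\right) = - \frac{15}{16} + \left(4^{2} + 8^{2}\right) \left(-22\right) = - \frac{15}{16} + \left(16 + 64\right) \left(-22\right) = - \frac{15}{16} + 80 \left(-22\right) = - \frac{15}{16} - 1760 = - \frac{28175}{16}$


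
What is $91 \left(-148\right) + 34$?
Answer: $-13434$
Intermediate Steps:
$91 \left(-148\right) + 34 = -13468 + 34 = -13434$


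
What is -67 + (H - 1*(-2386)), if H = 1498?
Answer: 3817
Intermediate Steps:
-67 + (H - 1*(-2386)) = -67 + (1498 - 1*(-2386)) = -67 + (1498 + 2386) = -67 + 3884 = 3817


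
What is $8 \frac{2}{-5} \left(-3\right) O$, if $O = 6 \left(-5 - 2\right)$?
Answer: $- \frac{2016}{5} \approx -403.2$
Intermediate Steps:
$O = -42$ ($O = 6 \left(-7\right) = -42$)
$8 \frac{2}{-5} \left(-3\right) O = 8 \frac{2}{-5} \left(-3\right) \left(-42\right) = 8 \cdot 2 \left(- \frac{1}{5}\right) \left(-3\right) \left(-42\right) = 8 \left(\left(- \frac{2}{5}\right) \left(-3\right)\right) \left(-42\right) = 8 \cdot \frac{6}{5} \left(-42\right) = \frac{48}{5} \left(-42\right) = - \frac{2016}{5}$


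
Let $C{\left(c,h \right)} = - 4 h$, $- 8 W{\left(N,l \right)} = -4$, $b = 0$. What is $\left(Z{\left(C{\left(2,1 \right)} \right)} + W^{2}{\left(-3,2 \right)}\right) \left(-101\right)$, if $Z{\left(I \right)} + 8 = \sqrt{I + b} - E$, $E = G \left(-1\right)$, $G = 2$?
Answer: $\frac{2323}{4} - 202 i \approx 580.75 - 202.0 i$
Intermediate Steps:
$W{\left(N,l \right)} = \frac{1}{2}$ ($W{\left(N,l \right)} = \left(- \frac{1}{8}\right) \left(-4\right) = \frac{1}{2}$)
$E = -2$ ($E = 2 \left(-1\right) = -2$)
$Z{\left(I \right)} = -6 + \sqrt{I}$ ($Z{\left(I \right)} = -8 + \left(\sqrt{I + 0} - -2\right) = -8 + \left(\sqrt{I} + 2\right) = -8 + \left(2 + \sqrt{I}\right) = -6 + \sqrt{I}$)
$\left(Z{\left(C{\left(2,1 \right)} \right)} + W^{2}{\left(-3,2 \right)}\right) \left(-101\right) = \left(\left(-6 + \sqrt{\left(-4\right) 1}\right) + \left(\frac{1}{2}\right)^{2}\right) \left(-101\right) = \left(\left(-6 + \sqrt{-4}\right) + \frac{1}{4}\right) \left(-101\right) = \left(\left(-6 + 2 i\right) + \frac{1}{4}\right) \left(-101\right) = \left(- \frac{23}{4} + 2 i\right) \left(-101\right) = \frac{2323}{4} - 202 i$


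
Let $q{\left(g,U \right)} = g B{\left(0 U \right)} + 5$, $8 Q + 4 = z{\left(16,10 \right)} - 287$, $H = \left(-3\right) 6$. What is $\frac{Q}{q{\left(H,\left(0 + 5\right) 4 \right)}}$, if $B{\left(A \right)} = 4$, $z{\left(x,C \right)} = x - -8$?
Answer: $\frac{267}{536} \approx 0.49813$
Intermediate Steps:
$z{\left(x,C \right)} = 8 + x$ ($z{\left(x,C \right)} = x + 8 = 8 + x$)
$H = -18$
$Q = - \frac{267}{8}$ ($Q = - \frac{1}{2} + \frac{\left(8 + 16\right) - 287}{8} = - \frac{1}{2} + \frac{24 - 287}{8} = - \frac{1}{2} + \frac{1}{8} \left(-263\right) = - \frac{1}{2} - \frac{263}{8} = - \frac{267}{8} \approx -33.375$)
$q{\left(g,U \right)} = 5 + 4 g$ ($q{\left(g,U \right)} = g 4 + 5 = 4 g + 5 = 5 + 4 g$)
$\frac{Q}{q{\left(H,\left(0 + 5\right) 4 \right)}} = - \frac{267}{8 \left(5 + 4 \left(-18\right)\right)} = - \frac{267}{8 \left(5 - 72\right)} = - \frac{267}{8 \left(-67\right)} = \left(- \frac{267}{8}\right) \left(- \frac{1}{67}\right) = \frac{267}{536}$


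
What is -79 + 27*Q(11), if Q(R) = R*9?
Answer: 2594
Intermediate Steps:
Q(R) = 9*R
-79 + 27*Q(11) = -79 + 27*(9*11) = -79 + 27*99 = -79 + 2673 = 2594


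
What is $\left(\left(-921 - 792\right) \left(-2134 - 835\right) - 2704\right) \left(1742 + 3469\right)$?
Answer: $26488518723$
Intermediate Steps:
$\left(\left(-921 - 792\right) \left(-2134 - 835\right) - 2704\right) \left(1742 + 3469\right) = \left(\left(-1713\right) \left(-2969\right) - 2704\right) 5211 = \left(5085897 - 2704\right) 5211 = 5083193 \cdot 5211 = 26488518723$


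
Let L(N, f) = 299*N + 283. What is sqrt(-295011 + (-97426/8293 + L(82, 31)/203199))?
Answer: I*sqrt(93084908938375846318734)/561709769 ≈ 543.16*I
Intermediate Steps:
L(N, f) = 283 + 299*N
sqrt(-295011 + (-97426/8293 + L(82, 31)/203199)) = sqrt(-295011 + (-97426/8293 + (283 + 299*82)/203199)) = sqrt(-295011 + (-97426*1/8293 + (283 + 24518)*(1/203199))) = sqrt(-295011 + (-97426/8293 + 24801*(1/203199))) = sqrt(-295011 + (-97426/8293 + 8267/67733)) = sqrt(-295011 - 6530397027/561709769) = sqrt(-165717091059486/561709769) = I*sqrt(93084908938375846318734)/561709769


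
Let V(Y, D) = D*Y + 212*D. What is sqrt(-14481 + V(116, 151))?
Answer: sqrt(35047) ≈ 187.21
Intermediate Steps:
V(Y, D) = 212*D + D*Y
sqrt(-14481 + V(116, 151)) = sqrt(-14481 + 151*(212 + 116)) = sqrt(-14481 + 151*328) = sqrt(-14481 + 49528) = sqrt(35047)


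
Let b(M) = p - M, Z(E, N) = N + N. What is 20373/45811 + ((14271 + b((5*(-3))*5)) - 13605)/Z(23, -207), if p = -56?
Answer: -22946113/18965754 ≈ -1.2099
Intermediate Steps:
Z(E, N) = 2*N
b(M) = -56 - M
20373/45811 + ((14271 + b((5*(-3))*5)) - 13605)/Z(23, -207) = 20373/45811 + ((14271 + (-56 - 5*(-3)*5)) - 13605)/((2*(-207))) = 20373*(1/45811) + ((14271 + (-56 - (-15)*5)) - 13605)/(-414) = 20373/45811 + ((14271 + (-56 - 1*(-75))) - 13605)*(-1/414) = 20373/45811 + ((14271 + (-56 + 75)) - 13605)*(-1/414) = 20373/45811 + ((14271 + 19) - 13605)*(-1/414) = 20373/45811 + (14290 - 13605)*(-1/414) = 20373/45811 + 685*(-1/414) = 20373/45811 - 685/414 = -22946113/18965754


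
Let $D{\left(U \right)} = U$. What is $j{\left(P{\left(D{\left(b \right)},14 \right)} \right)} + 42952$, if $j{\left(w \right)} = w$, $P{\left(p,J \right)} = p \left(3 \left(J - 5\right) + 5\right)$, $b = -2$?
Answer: $42888$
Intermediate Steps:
$P{\left(p,J \right)} = p \left(-10 + 3 J\right)$ ($P{\left(p,J \right)} = p \left(3 \left(-5 + J\right) + 5\right) = p \left(\left(-15 + 3 J\right) + 5\right) = p \left(-10 + 3 J\right)$)
$j{\left(P{\left(D{\left(b \right)},14 \right)} \right)} + 42952 = - 2 \left(-10 + 3 \cdot 14\right) + 42952 = - 2 \left(-10 + 42\right) + 42952 = \left(-2\right) 32 + 42952 = -64 + 42952 = 42888$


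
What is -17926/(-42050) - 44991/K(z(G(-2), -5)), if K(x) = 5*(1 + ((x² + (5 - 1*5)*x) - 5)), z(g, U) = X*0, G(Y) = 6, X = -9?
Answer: 189223007/84100 ≈ 2250.0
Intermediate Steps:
z(g, U) = 0 (z(g, U) = -9*0 = 0)
K(x) = -20 + 5*x² (K(x) = 5*(1 + ((x² + (5 - 5)*x) - 5)) = 5*(1 + ((x² + 0*x) - 5)) = 5*(1 + ((x² + 0) - 5)) = 5*(1 + (x² - 5)) = 5*(1 + (-5 + x²)) = 5*(-4 + x²) = -20 + 5*x²)
-17926/(-42050) - 44991/K(z(G(-2), -5)) = -17926/(-42050) - 44991/(-20 + 5*0²) = -17926*(-1/42050) - 44991/(-20 + 5*0) = 8963/21025 - 44991/(-20 + 0) = 8963/21025 - 44991/(-20) = 8963/21025 - 44991*(-1/20) = 8963/21025 + 44991/20 = 189223007/84100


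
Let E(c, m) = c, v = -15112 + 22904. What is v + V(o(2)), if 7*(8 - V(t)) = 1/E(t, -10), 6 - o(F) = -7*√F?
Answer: 1692603/217 - √2/62 ≈ 7800.0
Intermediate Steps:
v = 7792
o(F) = 6 + 7*√F (o(F) = 6 - (-7)*√F = 6 + 7*√F)
V(t) = 8 - 1/(7*t)
v + V(o(2)) = 7792 + (8 - 1/(7*(6 + 7*√2))) = 7800 - 1/(7*(6 + 7*√2))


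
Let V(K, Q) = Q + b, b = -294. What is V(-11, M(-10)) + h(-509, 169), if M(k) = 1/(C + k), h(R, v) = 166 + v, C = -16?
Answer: 1065/26 ≈ 40.962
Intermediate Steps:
M(k) = 1/(-16 + k)
V(K, Q) = -294 + Q (V(K, Q) = Q - 294 = -294 + Q)
V(-11, M(-10)) + h(-509, 169) = (-294 + 1/(-16 - 10)) + (166 + 169) = (-294 + 1/(-26)) + 335 = (-294 - 1/26) + 335 = -7645/26 + 335 = 1065/26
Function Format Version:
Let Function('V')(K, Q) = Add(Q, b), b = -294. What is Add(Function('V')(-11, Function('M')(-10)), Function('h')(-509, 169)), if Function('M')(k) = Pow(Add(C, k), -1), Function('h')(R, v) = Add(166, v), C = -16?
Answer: Rational(1065, 26) ≈ 40.962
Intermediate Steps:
Function('M')(k) = Pow(Add(-16, k), -1)
Function('V')(K, Q) = Add(-294, Q) (Function('V')(K, Q) = Add(Q, -294) = Add(-294, Q))
Add(Function('V')(-11, Function('M')(-10)), Function('h')(-509, 169)) = Add(Add(-294, Pow(Add(-16, -10), -1)), Add(166, 169)) = Add(Add(-294, Pow(-26, -1)), 335) = Add(Add(-294, Rational(-1, 26)), 335) = Add(Rational(-7645, 26), 335) = Rational(1065, 26)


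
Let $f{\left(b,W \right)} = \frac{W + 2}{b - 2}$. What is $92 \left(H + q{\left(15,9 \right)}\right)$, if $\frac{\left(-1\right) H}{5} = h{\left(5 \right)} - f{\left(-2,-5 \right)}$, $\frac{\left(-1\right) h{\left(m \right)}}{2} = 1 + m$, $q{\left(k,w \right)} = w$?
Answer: $6693$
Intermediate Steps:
$f{\left(b,W \right)} = \frac{2 + W}{-2 + b}$
$h{\left(m \right)} = -2 - 2 m$ ($h{\left(m \right)} = - 2 \left(1 + m\right) = -2 - 2 m$)
$H = \frac{255}{4}$ ($H = - 5 \left(\left(-2 - 10\right) - \frac{2 - 5}{-2 - 2}\right) = - 5 \left(\left(-2 - 10\right) - \frac{1}{-4} \left(-3\right)\right) = - 5 \left(-12 - \left(- \frac{1}{4}\right) \left(-3\right)\right) = - 5 \left(-12 - \frac{3}{4}\right) = \left(-5\right) \left(- \frac{51}{4}\right) = \frac{255}{4} \approx 63.75$)
$92 \left(H + q{\left(15,9 \right)}\right) = 92 \left(\frac{255}{4} + 9\right) = 92 \cdot \frac{291}{4} = 6693$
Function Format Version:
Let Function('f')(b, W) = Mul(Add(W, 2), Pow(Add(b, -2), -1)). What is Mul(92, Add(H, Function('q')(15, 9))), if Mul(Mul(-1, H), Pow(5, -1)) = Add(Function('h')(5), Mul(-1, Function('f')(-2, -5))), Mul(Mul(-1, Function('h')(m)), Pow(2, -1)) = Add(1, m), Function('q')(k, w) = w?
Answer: 6693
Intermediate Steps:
Function('f')(b, W) = Mul(Pow(Add(-2, b), -1), Add(2, W)) (Function('f')(b, W) = Mul(Add(2, W), Pow(Add(-2, b), -1)) = Mul(Pow(Add(-2, b), -1), Add(2, W)))
Function('h')(m) = Add(-2, Mul(-2, m)) (Function('h')(m) = Mul(-2, Add(1, m)) = Add(-2, Mul(-2, m)))
H = Rational(255, 4) (H = Mul(-5, Add(Add(-2, Mul(-2, 5)), Mul(-1, Mul(Pow(Add(-2, -2), -1), Add(2, -5))))) = Mul(-5, Add(Add(-2, -10), Mul(-1, Mul(Pow(-4, -1), -3)))) = Mul(-5, Add(-12, Mul(-1, Mul(Rational(-1, 4), -3)))) = Mul(-5, Add(-12, Mul(-1, Rational(3, 4)))) = Mul(-5, Add(-12, Rational(-3, 4))) = Mul(-5, Rational(-51, 4)) = Rational(255, 4) ≈ 63.750)
Mul(92, Add(H, Function('q')(15, 9))) = Mul(92, Add(Rational(255, 4), 9)) = Mul(92, Rational(291, 4)) = 6693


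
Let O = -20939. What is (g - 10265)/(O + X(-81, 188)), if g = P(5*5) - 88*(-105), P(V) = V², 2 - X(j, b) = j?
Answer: 50/2607 ≈ 0.019179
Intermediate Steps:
X(j, b) = 2 - j
g = 9865 (g = (5*5)² - 88*(-105) = 25² + 9240 = 625 + 9240 = 9865)
(g - 10265)/(O + X(-81, 188)) = (9865 - 10265)/(-20939 + (2 - 1*(-81))) = -400/(-20939 + (2 + 81)) = -400/(-20939 + 83) = -400/(-20856) = -400*(-1/20856) = 50/2607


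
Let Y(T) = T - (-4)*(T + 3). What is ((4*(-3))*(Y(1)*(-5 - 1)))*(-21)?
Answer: -25704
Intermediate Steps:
Y(T) = 12 + 5*T (Y(T) = T - (-4)*(3 + T) = T - (-12 - 4*T) = T + (12 + 4*T) = 12 + 5*T)
((4*(-3))*(Y(1)*(-5 - 1)))*(-21) = ((4*(-3))*((12 + 5*1)*(-5 - 1)))*(-21) = -12*(12 + 5)*(-6)*(-21) = -204*(-6)*(-21) = -12*(-102)*(-21) = 1224*(-21) = -25704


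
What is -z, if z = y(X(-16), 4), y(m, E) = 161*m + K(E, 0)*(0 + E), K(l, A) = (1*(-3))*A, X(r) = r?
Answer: 2576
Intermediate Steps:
K(l, A) = -3*A
y(m, E) = 161*m (y(m, E) = 161*m + (-3*0)*(0 + E) = 161*m + 0*E = 161*m + 0 = 161*m)
z = -2576 (z = 161*(-16) = -2576)
-z = -1*(-2576) = 2576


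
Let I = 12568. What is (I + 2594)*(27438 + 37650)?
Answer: 986864256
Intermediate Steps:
(I + 2594)*(27438 + 37650) = (12568 + 2594)*(27438 + 37650) = 15162*65088 = 986864256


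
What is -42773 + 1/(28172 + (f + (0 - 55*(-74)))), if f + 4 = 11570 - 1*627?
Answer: -1846980912/43181 ≈ -42773.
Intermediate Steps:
f = 10939 (f = -4 + (11570 - 1*627) = -4 + (11570 - 627) = -4 + 10943 = 10939)
-42773 + 1/(28172 + (f + (0 - 55*(-74)))) = -42773 + 1/(28172 + (10939 + (0 - 55*(-74)))) = -42773 + 1/(28172 + (10939 + (0 + 4070))) = -42773 + 1/(28172 + (10939 + 4070)) = -42773 + 1/(28172 + 15009) = -42773 + 1/43181 = -1846980912/43181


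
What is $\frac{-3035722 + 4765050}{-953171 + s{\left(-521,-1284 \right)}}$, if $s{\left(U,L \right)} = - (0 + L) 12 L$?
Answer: $- \frac{1729328}{20737043} \approx -0.083393$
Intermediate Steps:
$s{\left(U,L \right)} = - 12 L^{2}$ ($s{\left(U,L \right)} = - L 12 L = - 12 L L = - 12 L^{2}$)
$\frac{-3035722 + 4765050}{-953171 + s{\left(-521,-1284 \right)}} = \frac{-3035722 + 4765050}{-953171 - 12 \left(-1284\right)^{2}} = \frac{1729328}{-953171 - 19783872} = \frac{1729328}{-20737043} = 1729328 \left(- \frac{1}{20737043}\right) = - \frac{1729328}{20737043}$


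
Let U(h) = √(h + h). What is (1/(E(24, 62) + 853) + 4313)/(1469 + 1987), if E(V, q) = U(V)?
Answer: 174331747/139691712 - √3/628612704 ≈ 1.2480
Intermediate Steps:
U(h) = √2*√h (U(h) = √(2*h) = √2*√h)
E(V, q) = √2*√V
(1/(E(24, 62) + 853) + 4313)/(1469 + 1987) = (1/(√2*√24 + 853) + 4313)/(1469 + 1987) = (1/(√2*(2*√6) + 853) + 4313)/3456 = (1/(4*√3 + 853) + 4313)*(1/3456) = (1/(853 + 4*√3) + 4313)*(1/3456) = (4313 + 1/(853 + 4*√3))*(1/3456) = 4313/3456 + 1/(3456*(853 + 4*√3))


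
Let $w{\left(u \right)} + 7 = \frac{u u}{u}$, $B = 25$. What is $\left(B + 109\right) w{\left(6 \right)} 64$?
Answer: $-8576$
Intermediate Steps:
$w{\left(u \right)} = -7 + u$ ($w{\left(u \right)} = -7 + \frac{u u}{u} = -7 + \frac{u^{2}}{u} = -7 + u$)
$\left(B + 109\right) w{\left(6 \right)} 64 = \left(25 + 109\right) \left(-7 + 6\right) 64 = 134 \left(\left(-1\right) 64\right) = 134 \left(-64\right) = -8576$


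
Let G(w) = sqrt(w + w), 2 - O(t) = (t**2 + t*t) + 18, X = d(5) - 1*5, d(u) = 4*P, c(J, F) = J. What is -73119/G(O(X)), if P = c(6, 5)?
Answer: 24373*I*sqrt(41)/82 ≈ 1903.2*I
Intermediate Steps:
P = 6
d(u) = 24 (d(u) = 4*6 = 24)
X = 19 (X = 24 - 1*5 = 24 - 5 = 19)
O(t) = -16 - 2*t**2 (O(t) = 2 - ((t**2 + t*t) + 18) = 2 - ((t**2 + t**2) + 18) = 2 - (2*t**2 + 18) = 2 - (18 + 2*t**2) = 2 + (-18 - 2*t**2) = -16 - 2*t**2)
G(w) = sqrt(2)*sqrt(w) (G(w) = sqrt(2*w) = sqrt(2)*sqrt(w))
-73119/G(O(X)) = -73119*sqrt(2)/(2*sqrt(-16 - 2*19**2)) = -73119*sqrt(2)/(2*sqrt(-16 - 2*361)) = -73119*sqrt(2)/(2*sqrt(-16 - 722)) = -73119*(-I*sqrt(41)/246) = -(-24373)*I*sqrt(41)/82 = 24373*I*sqrt(41)/82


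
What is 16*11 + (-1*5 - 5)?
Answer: 166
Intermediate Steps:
16*11 + (-1*5 - 5) = 176 + (-5 - 5) = 176 - 10 = 166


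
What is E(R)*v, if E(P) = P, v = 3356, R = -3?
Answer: -10068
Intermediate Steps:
E(R)*v = -3*3356 = -10068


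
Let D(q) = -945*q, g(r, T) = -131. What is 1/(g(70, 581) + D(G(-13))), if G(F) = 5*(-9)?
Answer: 1/42394 ≈ 2.3588e-5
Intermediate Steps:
G(F) = -45
1/(g(70, 581) + D(G(-13))) = 1/(-131 - 945*(-45)) = 1/(-131 + 42525) = 1/42394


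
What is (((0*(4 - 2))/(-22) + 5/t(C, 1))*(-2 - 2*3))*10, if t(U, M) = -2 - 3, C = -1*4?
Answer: 80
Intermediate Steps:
C = -4
t(U, M) = -5
(((0*(4 - 2))/(-22) + 5/t(C, 1))*(-2 - 2*3))*10 = (((0*(4 - 2))/(-22) + 5/(-5))*(-2 - 2*3))*10 = (((0*2)*(-1/22) + 5*(-⅕))*(-2 - 6))*10 = ((0*(-1/22) - 1)*(-8))*10 = ((0 - 1)*(-8))*10 = -1*(-8)*10 = 8*10 = 80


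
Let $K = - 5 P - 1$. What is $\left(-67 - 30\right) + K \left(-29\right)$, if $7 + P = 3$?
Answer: $-648$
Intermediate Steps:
$P = -4$ ($P = -7 + 3 = -4$)
$K = 19$ ($K = \left(-5\right) \left(-4\right) - 1 = 20 - 1 = 19$)
$\left(-67 - 30\right) + K \left(-29\right) = \left(-67 - 30\right) + 19 \left(-29\right) = \left(-67 - 30\right) - 551 = -97 - 551 = -648$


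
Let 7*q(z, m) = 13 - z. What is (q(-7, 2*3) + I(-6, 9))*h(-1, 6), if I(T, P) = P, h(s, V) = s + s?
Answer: -166/7 ≈ -23.714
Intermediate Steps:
h(s, V) = 2*s
q(z, m) = 13/7 - z/7 (q(z, m) = (13 - z)/7 = 13/7 - z/7)
(q(-7, 2*3) + I(-6, 9))*h(-1, 6) = ((13/7 - ⅐*(-7)) + 9)*(2*(-1)) = ((13/7 + 1) + 9)*(-2) = (20/7 + 9)*(-2) = (83/7)*(-2) = -166/7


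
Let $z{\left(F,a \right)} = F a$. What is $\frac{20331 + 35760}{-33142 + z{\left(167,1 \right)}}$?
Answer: $- \frac{56091}{32975} \approx -1.701$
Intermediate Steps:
$\frac{20331 + 35760}{-33142 + z{\left(167,1 \right)}} = \frac{20331 + 35760}{-33142 + 167 \cdot 1} = \frac{56091}{-33142 + 167} = \frac{56091}{-32975} = 56091 \left(- \frac{1}{32975}\right) = - \frac{56091}{32975}$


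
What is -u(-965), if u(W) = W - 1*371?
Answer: 1336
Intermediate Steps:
u(W) = -371 + W (u(W) = W - 371 = -371 + W)
-u(-965) = -(-371 - 965) = -1*(-1336) = 1336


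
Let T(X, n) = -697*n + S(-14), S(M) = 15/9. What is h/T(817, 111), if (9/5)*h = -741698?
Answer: 1854245/348144 ≈ 5.3261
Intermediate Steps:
S(M) = 5/3 (S(M) = 15*(⅑) = 5/3)
h = -3708490/9 (h = (5/9)*(-741698) = -3708490/9 ≈ -4.1205e+5)
T(X, n) = 5/3 - 697*n (T(X, n) = -697*n + 5/3 = 5/3 - 697*n)
h/T(817, 111) = -3708490/(9*(5/3 - 697*111)) = -3708490/(9*(5/3 - 77367)) = -3708490/(9*(-232096/3)) = -3708490/9*(-3/232096) = 1854245/348144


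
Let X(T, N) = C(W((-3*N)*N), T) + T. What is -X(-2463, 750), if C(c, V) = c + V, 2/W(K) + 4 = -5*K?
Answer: 20781552647/4218748 ≈ 4926.0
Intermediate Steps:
W(K) = 2/(-4 - 5*K)
C(c, V) = V + c
X(T, N) = -2/(4 - 15*N²) + 2*T (X(T, N) = (T - 2/(4 + 5*((-3*N)*N))) + T = (T - 2/(4 + 5*(-3*N²))) + T = (T - 2/(4 - 15*N²)) + T = -2/(4 - 15*N²) + 2*T)
-X(-2463, 750) = -2*(-1 - 2463*(4 - 15*750²))/(4 - 15*750²) = -2*(-1 - 2463*(4 - 15*562500))/(4 - 15*562500) = -2*(-1 - 2463*(4 - 8437500))/(4 - 8437500) = -2*(-1 - 2463*(-8437496))/(-8437496) = -2*(-1)*(-1 + 20781552648)/8437496 = -2*(-1)*20781552647/8437496 = -1*(-20781552647/4218748) = 20781552647/4218748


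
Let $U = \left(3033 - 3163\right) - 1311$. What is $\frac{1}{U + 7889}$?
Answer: $\frac{1}{6448} \approx 0.00015509$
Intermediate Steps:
$U = -1441$ ($U = -130 - 1311 = -1441$)
$\frac{1}{U + 7889} = \frac{1}{-1441 + 7889} = \frac{1}{6448}$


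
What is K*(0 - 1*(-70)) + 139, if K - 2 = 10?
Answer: 979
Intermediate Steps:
K = 12 (K = 2 + 10 = 12)
K*(0 - 1*(-70)) + 139 = 12*(0 - 1*(-70)) + 139 = 12*(0 + 70) + 139 = 12*70 + 139 = 840 + 139 = 979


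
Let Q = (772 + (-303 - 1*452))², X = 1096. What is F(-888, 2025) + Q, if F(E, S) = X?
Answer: 1385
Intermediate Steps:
F(E, S) = 1096
Q = 289 (Q = (772 + (-303 - 452))² = (772 - 755)² = 17² = 289)
F(-888, 2025) + Q = 1096 + 289 = 1385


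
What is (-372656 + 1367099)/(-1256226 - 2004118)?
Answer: -994443/3260344 ≈ -0.30501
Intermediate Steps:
(-372656 + 1367099)/(-1256226 - 2004118) = 994443/(-3260344) = 994443*(-1/3260344) = -994443/3260344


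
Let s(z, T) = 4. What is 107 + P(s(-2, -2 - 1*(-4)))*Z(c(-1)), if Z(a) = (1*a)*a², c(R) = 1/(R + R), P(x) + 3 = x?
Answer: 855/8 ≈ 106.88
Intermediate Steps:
P(x) = -3 + x
c(R) = 1/(2*R)
Z(a) = a³ (Z(a) = a*a² = a³)
107 + P(s(-2, -2 - 1*(-4)))*Z(c(-1)) = 107 + (-3 + 4)*((½)/(-1))³ = 107 + 1*((½)*(-1))³ = 107 + 1*(-½)³ = 107 + 1*(-⅛) = 107 - ⅛ = 855/8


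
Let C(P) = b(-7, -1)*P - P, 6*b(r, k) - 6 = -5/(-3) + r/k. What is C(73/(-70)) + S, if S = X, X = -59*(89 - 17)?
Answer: -2677189/630 ≈ -4249.5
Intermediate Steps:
b(r, k) = 23/18 + r/(6*k) (b(r, k) = 1 + (-5/(-3) + r/k)/6 = 1 + (-5*(-⅓) + r/k)/6 = 1 + (5/3 + r/k)/6 = 1 + (5/18 + r/(6*k)) = 23/18 + r/(6*k))
X = -4248 (X = -59*72 = -4248)
C(P) = 13*P/9 (C(P) = (23/18 + (⅙)*(-7)/(-1))*P - P = (23/18 + (⅙)*(-7)*(-1))*P - P = (23/18 + 7/6)*P - P = 22*P/9 - P = 13*P/9)
S = -4248
C(73/(-70)) + S = 13*(73/(-70))/9 - 4248 = 13*(73*(-1/70))/9 - 4248 = (13/9)*(-73/70) - 4248 = -949/630 - 4248 = -2677189/630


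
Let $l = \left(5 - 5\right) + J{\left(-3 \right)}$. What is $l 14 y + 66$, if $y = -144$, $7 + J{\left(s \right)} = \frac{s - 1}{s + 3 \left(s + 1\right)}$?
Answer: $13282$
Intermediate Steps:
$J{\left(s \right)} = -7 + \frac{-1 + s}{3 + 4 s}$ ($J{\left(s \right)} = -7 + \frac{s - 1}{s + 3 \left(s + 1\right)} = -7 + \frac{-1 + s}{s + 3 \left(1 + s\right)} = -7 + \frac{-1 + s}{s + \left(3 + 3 s\right)} = -7 + \frac{-1 + s}{3 + 4 s}$)
$l = - \frac{59}{9}$ ($l = \left(5 - 5\right) + \frac{-22 - -81}{3 + 4 \left(-3\right)} = 0 + \frac{-22 + 81}{3 - 12} = 0 + \frac{1}{-9} \cdot 59 = 0 - \frac{59}{9} = - \frac{59}{9} \approx -6.5556$)
$l 14 y + 66 = \left(- \frac{59}{9}\right) 14 \left(-144\right) + 66 = \left(- \frac{826}{9}\right) \left(-144\right) + 66 = 13216 + 66 = 13282$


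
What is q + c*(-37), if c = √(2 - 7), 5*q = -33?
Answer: -33/5 - 37*I*√5 ≈ -6.6 - 82.734*I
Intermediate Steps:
q = -33/5 (q = (⅕)*(-33) = -33/5 ≈ -6.6000)
c = I*√5 (c = √(-5) = I*√5 ≈ 2.2361*I)
q + c*(-37) = -33/5 + (I*√5)*(-37) = -33/5 - 37*I*√5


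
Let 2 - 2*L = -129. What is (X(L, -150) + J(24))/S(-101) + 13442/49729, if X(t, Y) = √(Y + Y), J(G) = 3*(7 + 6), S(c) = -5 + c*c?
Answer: 138994063/507036884 + 5*I*√3/5098 ≈ 0.27413 + 0.0016988*I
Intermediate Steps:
S(c) = -5 + c²
L = 131/2 (L = 1 - ½*(-129) = 1 + 129/2 = 131/2 ≈ 65.500)
J(G) = 39 (J(G) = 3*13 = 39)
X(t, Y) = √2*√Y (X(t, Y) = √(2*Y) = √2*√Y)
(X(L, -150) + J(24))/S(-101) + 13442/49729 = (√2*√(-150) + 39)/(-5 + (-101)²) + 13442/49729 = (√2*(5*I*√6) + 39)/(-5 + 10201) + 13442*(1/49729) = (10*I*√3 + 39)/10196 + 13442/49729 = (39 + 10*I*√3)*(1/10196) + 13442/49729 = (39/10196 + 5*I*√3/5098) + 13442/49729 = 138994063/507036884 + 5*I*√3/5098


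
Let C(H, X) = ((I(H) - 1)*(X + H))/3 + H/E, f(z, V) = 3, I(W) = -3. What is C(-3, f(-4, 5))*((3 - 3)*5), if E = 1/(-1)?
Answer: 0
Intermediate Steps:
E = -1
C(H, X) = -7*H/3 - 4*X/3 (C(H, X) = ((-3 - 1)*(X + H))/3 + H/(-1) = -4*(H + X)*(1/3) + H*(-1) = (-4*H - 4*X)*(1/3) - H = (-4*H/3 - 4*X/3) - H = -7*H/3 - 4*X/3)
C(-3, f(-4, 5))*((3 - 3)*5) = (-7/3*(-3) - 4/3*3)*((3 - 3)*5) = (7 - 4)*(0*5) = 3*0 = 0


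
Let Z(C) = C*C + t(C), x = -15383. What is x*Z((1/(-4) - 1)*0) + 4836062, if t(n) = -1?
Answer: 4851445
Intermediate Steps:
Z(C) = -1 + C**2 (Z(C) = C*C - 1 = C**2 - 1 = -1 + C**2)
x*Z((1/(-4) - 1)*0) + 4836062 = -15383*(-1 + ((1/(-4) - 1)*0)**2) + 4836062 = -15383*(-1 + ((-1/4 - 1)*0)**2) + 4836062 = -15383*(-1 + (-5/4*0)**2) + 4836062 = -15383*(-1 + 0**2) + 4836062 = -15383*(-1 + 0) + 4836062 = -15383*(-1) + 4836062 = 15383 + 4836062 = 4851445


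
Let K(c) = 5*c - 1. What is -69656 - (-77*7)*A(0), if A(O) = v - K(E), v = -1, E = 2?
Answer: -75046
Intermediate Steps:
K(c) = -1 + 5*c
A(O) = -10 (A(O) = -1 - (-1 + 5*2) = -1 - (-1 + 10) = -1 - 1*9 = -1 - 9 = -10)
-69656 - (-77*7)*A(0) = -69656 - (-77*7)*(-10) = -69656 - (-539)*(-10) = -69656 - 1*5390 = -69656 - 5390 = -75046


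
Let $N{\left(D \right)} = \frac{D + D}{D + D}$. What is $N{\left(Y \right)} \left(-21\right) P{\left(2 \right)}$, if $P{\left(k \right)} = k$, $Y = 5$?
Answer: $-42$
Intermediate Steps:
$N{\left(D \right)} = 1$ ($N{\left(D \right)} = \frac{2 D}{2 D} = 2 D \frac{1}{2 D} = 1$)
$N{\left(Y \right)} \left(-21\right) P{\left(2 \right)} = 1 \left(-21\right) 2 = \left(-21\right) 2 = -42$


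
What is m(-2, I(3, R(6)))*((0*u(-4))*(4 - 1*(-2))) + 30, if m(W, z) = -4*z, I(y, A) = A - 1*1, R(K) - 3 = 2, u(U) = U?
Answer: 30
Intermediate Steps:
R(K) = 5 (R(K) = 3 + 2 = 5)
I(y, A) = -1 + A (I(y, A) = A - 1 = -1 + A)
m(-2, I(3, R(6)))*((0*u(-4))*(4 - 1*(-2))) + 30 = (-4*(-1 + 5))*((0*(-4))*(4 - 1*(-2))) + 30 = (-4*4)*(0*(4 + 2)) + 30 = -0*6 + 30 = -16*0 + 30 = 0 + 30 = 30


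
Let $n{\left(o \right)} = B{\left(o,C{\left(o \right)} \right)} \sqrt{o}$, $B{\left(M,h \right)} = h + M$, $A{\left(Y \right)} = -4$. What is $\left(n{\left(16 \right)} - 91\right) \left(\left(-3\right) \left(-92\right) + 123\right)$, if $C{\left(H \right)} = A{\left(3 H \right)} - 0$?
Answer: $-17157$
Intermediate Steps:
$C{\left(H \right)} = -4$ ($C{\left(H \right)} = -4 - 0 = -4 + 0 = -4$)
$B{\left(M,h \right)} = M + h$
$n{\left(o \right)} = \sqrt{o} \left(-4 + o\right)$ ($n{\left(o \right)} = \left(o - 4\right) \sqrt{o} = \left(-4 + o\right) \sqrt{o} = \sqrt{o} \left(-4 + o\right)$)
$\left(n{\left(16 \right)} - 91\right) \left(\left(-3\right) \left(-92\right) + 123\right) = \left(\sqrt{16} \left(-4 + 16\right) - 91\right) \left(\left(-3\right) \left(-92\right) + 123\right) = \left(4 \cdot 12 - 91\right) \left(276 + 123\right) = \left(48 - 91\right) 399 = \left(-43\right) 399 = -17157$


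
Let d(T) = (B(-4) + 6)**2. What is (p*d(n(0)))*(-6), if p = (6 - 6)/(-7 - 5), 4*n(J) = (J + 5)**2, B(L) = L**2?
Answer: 0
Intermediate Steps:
n(J) = (5 + J)**2/4 (n(J) = (J + 5)**2/4 = (5 + J)**2/4)
p = 0 (p = 0/(-12) = 0*(-1/12) = 0)
d(T) = 484 (d(T) = ((-4)**2 + 6)**2 = (16 + 6)**2 = 22**2 = 484)
(p*d(n(0)))*(-6) = (0*484)*(-6) = 0*(-6) = 0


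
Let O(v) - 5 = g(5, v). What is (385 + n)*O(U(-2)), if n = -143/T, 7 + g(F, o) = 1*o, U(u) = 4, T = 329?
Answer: 253044/329 ≈ 769.13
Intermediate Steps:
g(F, o) = -7 + o (g(F, o) = -7 + 1*o = -7 + o)
O(v) = -2 + v (O(v) = 5 + (-7 + v) = -2 + v)
n = -143/329 ≈ -0.43465
(385 + n)*O(U(-2)) = (385 - 143/329)*(-2 + 4) = (126522/329)*2 = 253044/329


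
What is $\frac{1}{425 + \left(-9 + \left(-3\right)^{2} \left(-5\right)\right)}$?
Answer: $\frac{1}{371} \approx 0.0026954$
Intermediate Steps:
$\frac{1}{425 + \left(-9 + \left(-3\right)^{2} \left(-5\right)\right)} = \frac{1}{425 + \left(-9 + 9 \left(-5\right)\right)} = \frac{1}{425 - 54} = \frac{1}{371}$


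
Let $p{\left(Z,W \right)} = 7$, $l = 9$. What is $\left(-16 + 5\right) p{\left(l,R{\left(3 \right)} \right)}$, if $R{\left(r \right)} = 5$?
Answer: $-77$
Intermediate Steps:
$\left(-16 + 5\right) p{\left(l,R{\left(3 \right)} \right)} = \left(-16 + 5\right) 7 = \left(-11\right) 7 = -77$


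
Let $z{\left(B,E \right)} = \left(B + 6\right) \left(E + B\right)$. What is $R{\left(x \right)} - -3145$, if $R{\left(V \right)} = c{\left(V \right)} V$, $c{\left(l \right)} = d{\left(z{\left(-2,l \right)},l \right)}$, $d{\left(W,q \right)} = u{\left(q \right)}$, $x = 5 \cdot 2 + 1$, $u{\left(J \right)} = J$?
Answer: $3266$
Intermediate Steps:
$z{\left(B,E \right)} = \left(6 + B\right) \left(B + E\right)$
$x = 11$ ($x = 10 + 1 = 11$)
$d{\left(W,q \right)} = q$
$c{\left(l \right)} = l$
$R{\left(V \right)} = V^{2}$ ($R{\left(V \right)} = V V = V^{2}$)
$R{\left(x \right)} - -3145 = 11^{2} - -3145 = 121 + 3145 = 3266$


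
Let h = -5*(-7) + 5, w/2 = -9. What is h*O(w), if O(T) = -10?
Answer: -400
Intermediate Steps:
w = -18 (w = 2*(-9) = -18)
h = 40 (h = 35 + 5 = 40)
h*O(w) = 40*(-10) = -400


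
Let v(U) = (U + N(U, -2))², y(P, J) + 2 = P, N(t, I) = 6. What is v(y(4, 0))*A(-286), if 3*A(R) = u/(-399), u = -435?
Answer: 9280/399 ≈ 23.258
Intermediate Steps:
y(P, J) = -2 + P
v(U) = (6 + U)² (v(U) = (U + 6)² = (6 + U)²)
A(R) = 145/399 (A(R) = (-435/(-399))/3 = (-435*(-1/399))/3 = (⅓)*(145/133) = 145/399)
v(y(4, 0))*A(-286) = (6 + (-2 + 4))²*(145/399) = (6 + 2)²*(145/399) = 8²*(145/399) = 64*(145/399) = 9280/399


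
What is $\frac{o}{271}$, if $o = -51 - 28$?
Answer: $- \frac{79}{271} \approx -0.29151$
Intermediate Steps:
$o = -79$
$\frac{o}{271} = - \frac{79}{271}$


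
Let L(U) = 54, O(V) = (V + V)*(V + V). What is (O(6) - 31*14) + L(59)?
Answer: -236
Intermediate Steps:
O(V) = 4*V**2 (O(V) = (2*V)*(2*V) = 4*V**2)
(O(6) - 31*14) + L(59) = (4*6**2 - 31*14) + 54 = (4*36 - 434) + 54 = (144 - 434) + 54 = -290 + 54 = -236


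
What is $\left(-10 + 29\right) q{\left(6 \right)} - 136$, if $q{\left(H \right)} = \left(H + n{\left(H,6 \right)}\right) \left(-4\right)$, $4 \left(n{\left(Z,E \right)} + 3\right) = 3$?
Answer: $-421$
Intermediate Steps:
$n{\left(Z,E \right)} = - \frac{9}{4}$ ($n{\left(Z,E \right)} = -3 + \frac{1}{4} \cdot 3 = -3 + \frac{3}{4} = - \frac{9}{4}$)
$q{\left(H \right)} = 9 - 4 H$ ($q{\left(H \right)} = \left(H - \frac{9}{4}\right) \left(-4\right) = \left(- \frac{9}{4} + H\right) \left(-4\right) = 9 - 4 H$)
$\left(-10 + 29\right) q{\left(6 \right)} - 136 = \left(-10 + 29\right) \left(9 - 24\right) - 136 = 19 \left(9 - 24\right) - 136 = 19 \left(-15\right) - 136 = -285 - 136 = -421$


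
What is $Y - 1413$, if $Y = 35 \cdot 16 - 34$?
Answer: $-887$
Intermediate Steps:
$Y = 526$ ($Y = 560 - 34 = 526$)
$Y - 1413 = 526 - 1413 = -887$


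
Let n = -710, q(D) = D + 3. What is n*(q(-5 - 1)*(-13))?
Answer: -27690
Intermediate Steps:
q(D) = 3 + D
n*(q(-5 - 1)*(-13)) = -710*(3 + (-5 - 1))*(-13) = -710*(3 - 6)*(-13) = -(-2130)*(-13) = -710*39 = -27690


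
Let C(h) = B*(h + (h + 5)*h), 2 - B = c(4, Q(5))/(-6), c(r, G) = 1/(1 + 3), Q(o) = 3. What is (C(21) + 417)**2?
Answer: 158684409/64 ≈ 2.4794e+6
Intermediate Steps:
c(r, G) = 1/4
B = 49/24 (B = 2 - 1/(4*(-6)) = 2 - (-1)/(4*6) = 2 - 1*(-1/24) = 2 + 1/24 = 49/24 ≈ 2.0417)
C(h) = 49*h/24 + 49*h*(5 + h)/24 (C(h) = 49*(h + (h + 5)*h)/24 = 49*(h + (5 + h)*h)/24 = 49*(h + h*(5 + h))/24 = 49*h/24 + 49*h*(5 + h)/24)
(C(21) + 417)**2 = ((49/24)*21*(6 + 21) + 417)**2 = ((49/24)*21*27 + 417)**2 = (9261/8 + 417)**2 = (12597/8)**2 = 158684409/64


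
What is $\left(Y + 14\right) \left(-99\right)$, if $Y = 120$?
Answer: $-13266$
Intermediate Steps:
$\left(Y + 14\right) \left(-99\right) = \left(120 + 14\right) \left(-99\right) = 134 \left(-99\right) = -13266$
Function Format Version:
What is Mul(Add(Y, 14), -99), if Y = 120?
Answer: -13266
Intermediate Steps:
Mul(Add(Y, 14), -99) = Mul(Add(120, 14), -99) = Mul(134, -99) = -13266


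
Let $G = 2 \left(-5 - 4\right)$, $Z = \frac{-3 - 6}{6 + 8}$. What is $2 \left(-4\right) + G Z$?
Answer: $\frac{25}{7} \approx 3.5714$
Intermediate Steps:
$Z = - \frac{9}{14} \approx -0.64286$
$G = -18$ ($G = 2 \left(-9\right) = -18$)
$2 \left(-4\right) + G Z = 2 \left(-4\right) - - \frac{81}{7} = -8 + \frac{81}{7} = \frac{25}{7}$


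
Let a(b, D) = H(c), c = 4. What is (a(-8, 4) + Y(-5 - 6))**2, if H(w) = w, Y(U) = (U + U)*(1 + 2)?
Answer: 3844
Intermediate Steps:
Y(U) = 6*U (Y(U) = (2*U)*3 = 6*U)
a(b, D) = 4
(a(-8, 4) + Y(-5 - 6))**2 = (4 + 6*(-5 - 6))**2 = (4 + 6*(-11))**2 = (4 - 66)**2 = (-62)**2 = 3844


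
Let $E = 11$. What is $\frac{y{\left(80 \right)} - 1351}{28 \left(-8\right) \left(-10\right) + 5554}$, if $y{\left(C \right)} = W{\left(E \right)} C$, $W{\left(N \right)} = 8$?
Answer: $- \frac{79}{866} \approx -0.091224$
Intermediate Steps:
$y{\left(C \right)} = 8 C$
$\frac{y{\left(80 \right)} - 1351}{28 \left(-8\right) \left(-10\right) + 5554} = \frac{8 \cdot 80 - 1351}{28 \left(-8\right) \left(-10\right) + 5554} = \frac{640 - 1351}{\left(-224\right) \left(-10\right) + 5554} = - \frac{711}{2240 + 5554} = - \frac{711}{7794} = \left(-711\right) \frac{1}{7794} = - \frac{79}{866}$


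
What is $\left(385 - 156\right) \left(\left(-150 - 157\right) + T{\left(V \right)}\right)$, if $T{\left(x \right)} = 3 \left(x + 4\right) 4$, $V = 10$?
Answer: $-31831$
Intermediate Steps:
$T{\left(x \right)} = 48 + 12 x$ ($T{\left(x \right)} = 3 \left(4 + x\right) 4 = \left(12 + 3 x\right) 4 = 48 + 12 x$)
$\left(385 - 156\right) \left(\left(-150 - 157\right) + T{\left(V \right)}\right) = \left(385 - 156\right) \left(\left(-150 - 157\right) + \left(48 + 12 \cdot 10\right)\right) = 229 \left(-307 + \left(48 + 120\right)\right) = 229 \left(-307 + 168\right) = 229 \left(-139\right) = -31831$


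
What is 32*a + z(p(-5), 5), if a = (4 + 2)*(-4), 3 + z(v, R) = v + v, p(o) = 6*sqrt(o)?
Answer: -771 + 12*I*sqrt(5) ≈ -771.0 + 26.833*I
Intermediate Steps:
z(v, R) = -3 + 2*v (z(v, R) = -3 + (v + v) = -3 + 2*v)
a = -24 (a = 6*(-4) = -24)
32*a + z(p(-5), 5) = 32*(-24) + (-3 + 2*(6*sqrt(-5))) = -768 + (-3 + 2*(6*(I*sqrt(5)))) = -768 + (-3 + 2*(6*I*sqrt(5))) = -768 + (-3 + 12*I*sqrt(5)) = -771 + 12*I*sqrt(5)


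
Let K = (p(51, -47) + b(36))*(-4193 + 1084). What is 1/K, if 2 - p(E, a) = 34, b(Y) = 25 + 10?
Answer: -1/9327 ≈ -0.00010722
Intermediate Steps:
b(Y) = 35
p(E, a) = -32 (p(E, a) = 2 - 1*34 = 2 - 34 = -32)
K = -9327 (K = (-32 + 35)*(-4193 + 1084) = 3*(-3109) = -9327)
1/K = 1/(-9327) = -1/9327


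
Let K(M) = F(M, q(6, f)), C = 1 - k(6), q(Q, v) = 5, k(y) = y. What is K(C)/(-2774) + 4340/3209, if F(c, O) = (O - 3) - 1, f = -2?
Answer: 12035951/8901766 ≈ 1.3521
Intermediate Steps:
F(c, O) = -4 + O (F(c, O) = (-3 + O) - 1 = -4 + O)
C = -5 (C = 1 - 1*6 = 1 - 6 = -5)
K(M) = 1 (K(M) = -4 + 5 = 1)
K(C)/(-2774) + 4340/3209 = 1/(-2774) + 4340/3209 = 1*(-1/2774) + 4340*(1/3209) = -1/2774 + 4340/3209 = 12035951/8901766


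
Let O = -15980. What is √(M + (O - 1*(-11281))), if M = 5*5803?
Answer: 2*√6079 ≈ 155.94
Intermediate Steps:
M = 29015
√(M + (O - 1*(-11281))) = √(29015 + (-15980 - 1*(-11281))) = √(29015 + (-15980 + 11281)) = √(29015 - 4699) = √24316 = 2*√6079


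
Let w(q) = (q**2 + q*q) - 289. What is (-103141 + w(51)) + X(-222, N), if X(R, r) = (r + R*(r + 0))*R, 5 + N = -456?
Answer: -22715810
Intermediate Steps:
N = -461 (N = -5 - 456 = -461)
w(q) = -289 + 2*q**2 (w(q) = (q**2 + q**2) - 289 = 2*q**2 - 289 = -289 + 2*q**2)
X(R, r) = R*(r + R*r) (X(R, r) = (r + R*r)*R = R*(r + R*r))
(-103141 + w(51)) + X(-222, N) = (-103141 + (-289 + 2*51**2)) - 222*(-461)*(1 - 222) = (-103141 + (-289 + 2*2601)) - 222*(-461)*(-221) = (-103141 + (-289 + 5202)) - 22617582 = (-103141 + 4913) - 22617582 = -98228 - 22617582 = -22715810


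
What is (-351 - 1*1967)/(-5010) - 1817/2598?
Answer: -171167/723110 ≈ -0.23671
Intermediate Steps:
(-351 - 1*1967)/(-5010) - 1817/2598 = (-351 - 1967)*(-1/5010) - 1817*1/2598 = -2318*(-1/5010) - 1817/2598 = 1159/2505 - 1817/2598 = -171167/723110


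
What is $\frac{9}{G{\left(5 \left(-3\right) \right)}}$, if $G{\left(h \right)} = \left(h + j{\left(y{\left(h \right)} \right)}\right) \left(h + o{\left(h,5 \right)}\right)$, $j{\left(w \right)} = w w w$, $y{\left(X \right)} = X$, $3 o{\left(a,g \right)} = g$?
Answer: $\frac{9}{45200} \approx 0.00019912$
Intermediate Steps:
$o{\left(a,g \right)} = \frac{g}{3}$
$j{\left(w \right)} = w^{3}$ ($j{\left(w \right)} = w^{2} w = w^{3}$)
$G{\left(h \right)} = \left(\frac{5}{3} + h\right) \left(h + h^{3}\right)$ ($G{\left(h \right)} = \left(h + h^{3}\right) \left(h + \frac{1}{3} \cdot 5\right) = \left(h + h^{3}\right) \left(h + \frac{5}{3}\right) = \left(h + h^{3}\right) \left(\frac{5}{3} + h\right) = \left(\frac{5}{3} + h\right) \left(h + h^{3}\right)$)
$\frac{9}{G{\left(5 \left(-3\right) \right)}} = \frac{9}{\frac{1}{3} \cdot 5 \left(-3\right) \left(5 + 3 \cdot 5 \left(-3\right) + 3 \left(5 \left(-3\right)\right)^{3} + 5 \left(5 \left(-3\right)\right)^{2}\right)} = \frac{9}{\frac{1}{3} \left(-15\right) \left(5 + 3 \left(-15\right) + 3 \left(-15\right)^{3} + 5 \left(-15\right)^{2}\right)} = \frac{9}{\frac{1}{3} \left(-15\right) \left(5 - 45 + 3 \left(-3375\right) + 5 \cdot 225\right)} = \frac{9}{\frac{1}{3} \left(-15\right) \left(5 - 45 - 10125 + 1125\right)} = \frac{9}{\frac{1}{3} \left(-15\right) \left(-9040\right)} = \frac{9}{45200}$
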